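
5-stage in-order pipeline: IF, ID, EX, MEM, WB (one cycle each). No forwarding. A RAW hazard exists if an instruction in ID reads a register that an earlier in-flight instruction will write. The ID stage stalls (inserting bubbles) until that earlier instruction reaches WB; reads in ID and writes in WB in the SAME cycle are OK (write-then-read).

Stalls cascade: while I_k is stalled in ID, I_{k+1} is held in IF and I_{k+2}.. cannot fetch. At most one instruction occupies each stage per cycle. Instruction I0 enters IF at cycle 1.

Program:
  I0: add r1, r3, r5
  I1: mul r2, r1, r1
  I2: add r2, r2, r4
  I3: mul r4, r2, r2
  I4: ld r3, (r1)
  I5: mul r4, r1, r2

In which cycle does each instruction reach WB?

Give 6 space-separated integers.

Answer: 5 8 11 14 15 16

Derivation:
I0 add r1 <- r3,r5: IF@1 ID@2 stall=0 (-) EX@3 MEM@4 WB@5
I1 mul r2 <- r1,r1: IF@2 ID@3 stall=2 (RAW on I0.r1 (WB@5)) EX@6 MEM@7 WB@8
I2 add r2 <- r2,r4: IF@3 ID@6 stall=2 (RAW on I1.r2 (WB@8)) EX@9 MEM@10 WB@11
I3 mul r4 <- r2,r2: IF@6 ID@9 stall=2 (RAW on I2.r2 (WB@11)) EX@12 MEM@13 WB@14
I4 ld r3 <- r1: IF@9 ID@12 stall=0 (-) EX@13 MEM@14 WB@15
I5 mul r4 <- r1,r2: IF@12 ID@13 stall=0 (-) EX@14 MEM@15 WB@16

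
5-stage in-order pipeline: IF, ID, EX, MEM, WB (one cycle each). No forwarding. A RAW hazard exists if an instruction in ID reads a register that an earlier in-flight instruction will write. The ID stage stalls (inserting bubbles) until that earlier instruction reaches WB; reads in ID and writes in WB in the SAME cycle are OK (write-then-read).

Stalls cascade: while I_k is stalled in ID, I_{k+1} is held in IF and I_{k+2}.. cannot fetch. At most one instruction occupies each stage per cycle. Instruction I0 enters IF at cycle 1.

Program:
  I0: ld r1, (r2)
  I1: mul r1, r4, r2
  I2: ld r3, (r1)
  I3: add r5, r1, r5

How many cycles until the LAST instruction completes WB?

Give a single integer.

I0 ld r1 <- r2: IF@1 ID@2 stall=0 (-) EX@3 MEM@4 WB@5
I1 mul r1 <- r4,r2: IF@2 ID@3 stall=0 (-) EX@4 MEM@5 WB@6
I2 ld r3 <- r1: IF@3 ID@4 stall=2 (RAW on I1.r1 (WB@6)) EX@7 MEM@8 WB@9
I3 add r5 <- r1,r5: IF@4 ID@7 stall=0 (-) EX@8 MEM@9 WB@10

Answer: 10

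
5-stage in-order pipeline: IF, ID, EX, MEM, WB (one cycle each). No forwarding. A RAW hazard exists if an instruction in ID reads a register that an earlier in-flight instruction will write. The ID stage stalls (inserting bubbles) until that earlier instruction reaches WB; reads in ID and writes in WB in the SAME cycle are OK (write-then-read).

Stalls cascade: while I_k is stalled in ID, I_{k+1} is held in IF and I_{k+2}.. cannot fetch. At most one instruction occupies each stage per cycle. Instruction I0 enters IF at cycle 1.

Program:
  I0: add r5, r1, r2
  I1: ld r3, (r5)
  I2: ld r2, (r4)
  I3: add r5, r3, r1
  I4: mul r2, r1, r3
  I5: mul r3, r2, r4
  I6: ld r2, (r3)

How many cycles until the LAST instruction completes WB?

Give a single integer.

Answer: 18

Derivation:
I0 add r5 <- r1,r2: IF@1 ID@2 stall=0 (-) EX@3 MEM@4 WB@5
I1 ld r3 <- r5: IF@2 ID@3 stall=2 (RAW on I0.r5 (WB@5)) EX@6 MEM@7 WB@8
I2 ld r2 <- r4: IF@3 ID@6 stall=0 (-) EX@7 MEM@8 WB@9
I3 add r5 <- r3,r1: IF@6 ID@7 stall=1 (RAW on I1.r3 (WB@8)) EX@9 MEM@10 WB@11
I4 mul r2 <- r1,r3: IF@7 ID@9 stall=0 (-) EX@10 MEM@11 WB@12
I5 mul r3 <- r2,r4: IF@9 ID@10 stall=2 (RAW on I4.r2 (WB@12)) EX@13 MEM@14 WB@15
I6 ld r2 <- r3: IF@10 ID@13 stall=2 (RAW on I5.r3 (WB@15)) EX@16 MEM@17 WB@18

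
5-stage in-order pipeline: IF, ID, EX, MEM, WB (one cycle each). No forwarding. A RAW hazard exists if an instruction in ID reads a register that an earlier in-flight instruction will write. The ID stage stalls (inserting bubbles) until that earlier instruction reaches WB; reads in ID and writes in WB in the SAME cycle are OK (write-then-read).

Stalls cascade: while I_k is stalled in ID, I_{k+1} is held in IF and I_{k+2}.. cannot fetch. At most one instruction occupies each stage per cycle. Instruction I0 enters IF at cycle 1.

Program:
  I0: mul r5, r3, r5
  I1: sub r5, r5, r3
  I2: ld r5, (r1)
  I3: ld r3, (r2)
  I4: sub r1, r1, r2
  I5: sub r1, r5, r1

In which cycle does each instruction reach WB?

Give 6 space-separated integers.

Answer: 5 8 9 10 11 14

Derivation:
I0 mul r5 <- r3,r5: IF@1 ID@2 stall=0 (-) EX@3 MEM@4 WB@5
I1 sub r5 <- r5,r3: IF@2 ID@3 stall=2 (RAW on I0.r5 (WB@5)) EX@6 MEM@7 WB@8
I2 ld r5 <- r1: IF@3 ID@6 stall=0 (-) EX@7 MEM@8 WB@9
I3 ld r3 <- r2: IF@6 ID@7 stall=0 (-) EX@8 MEM@9 WB@10
I4 sub r1 <- r1,r2: IF@7 ID@8 stall=0 (-) EX@9 MEM@10 WB@11
I5 sub r1 <- r5,r1: IF@8 ID@9 stall=2 (RAW on I4.r1 (WB@11)) EX@12 MEM@13 WB@14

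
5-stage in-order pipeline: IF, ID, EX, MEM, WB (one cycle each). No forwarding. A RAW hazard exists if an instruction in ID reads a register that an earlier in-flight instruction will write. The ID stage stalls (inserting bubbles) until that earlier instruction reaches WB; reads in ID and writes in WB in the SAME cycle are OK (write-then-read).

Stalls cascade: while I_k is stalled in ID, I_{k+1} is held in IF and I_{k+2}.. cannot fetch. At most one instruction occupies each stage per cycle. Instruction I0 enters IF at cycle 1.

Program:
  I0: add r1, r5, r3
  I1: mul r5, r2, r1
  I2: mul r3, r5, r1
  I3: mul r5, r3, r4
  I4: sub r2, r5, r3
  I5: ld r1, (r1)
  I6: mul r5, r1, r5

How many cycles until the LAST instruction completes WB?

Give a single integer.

Answer: 21

Derivation:
I0 add r1 <- r5,r3: IF@1 ID@2 stall=0 (-) EX@3 MEM@4 WB@5
I1 mul r5 <- r2,r1: IF@2 ID@3 stall=2 (RAW on I0.r1 (WB@5)) EX@6 MEM@7 WB@8
I2 mul r3 <- r5,r1: IF@3 ID@6 stall=2 (RAW on I1.r5 (WB@8)) EX@9 MEM@10 WB@11
I3 mul r5 <- r3,r4: IF@6 ID@9 stall=2 (RAW on I2.r3 (WB@11)) EX@12 MEM@13 WB@14
I4 sub r2 <- r5,r3: IF@9 ID@12 stall=2 (RAW on I3.r5 (WB@14)) EX@15 MEM@16 WB@17
I5 ld r1 <- r1: IF@12 ID@15 stall=0 (-) EX@16 MEM@17 WB@18
I6 mul r5 <- r1,r5: IF@15 ID@16 stall=2 (RAW on I5.r1 (WB@18)) EX@19 MEM@20 WB@21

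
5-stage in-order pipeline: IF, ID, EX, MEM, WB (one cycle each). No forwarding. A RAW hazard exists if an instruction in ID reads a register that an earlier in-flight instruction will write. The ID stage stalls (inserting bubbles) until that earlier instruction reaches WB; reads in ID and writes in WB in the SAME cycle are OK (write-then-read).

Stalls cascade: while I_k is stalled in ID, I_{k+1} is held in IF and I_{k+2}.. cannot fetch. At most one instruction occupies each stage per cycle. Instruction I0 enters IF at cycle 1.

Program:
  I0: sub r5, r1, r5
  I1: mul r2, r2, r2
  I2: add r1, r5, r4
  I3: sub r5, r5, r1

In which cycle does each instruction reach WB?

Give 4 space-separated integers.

I0 sub r5 <- r1,r5: IF@1 ID@2 stall=0 (-) EX@3 MEM@4 WB@5
I1 mul r2 <- r2,r2: IF@2 ID@3 stall=0 (-) EX@4 MEM@5 WB@6
I2 add r1 <- r5,r4: IF@3 ID@4 stall=1 (RAW on I0.r5 (WB@5)) EX@6 MEM@7 WB@8
I3 sub r5 <- r5,r1: IF@4 ID@6 stall=2 (RAW on I2.r1 (WB@8)) EX@9 MEM@10 WB@11

Answer: 5 6 8 11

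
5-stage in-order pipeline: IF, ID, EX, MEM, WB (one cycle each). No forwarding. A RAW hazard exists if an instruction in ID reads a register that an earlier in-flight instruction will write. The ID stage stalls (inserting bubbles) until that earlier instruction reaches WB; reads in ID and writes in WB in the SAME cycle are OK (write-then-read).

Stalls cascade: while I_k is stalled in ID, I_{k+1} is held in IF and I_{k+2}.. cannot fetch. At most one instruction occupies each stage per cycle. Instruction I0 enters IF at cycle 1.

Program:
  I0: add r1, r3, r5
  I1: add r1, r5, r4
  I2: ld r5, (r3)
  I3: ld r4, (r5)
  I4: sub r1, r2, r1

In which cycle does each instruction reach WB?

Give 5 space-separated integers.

Answer: 5 6 7 10 11

Derivation:
I0 add r1 <- r3,r5: IF@1 ID@2 stall=0 (-) EX@3 MEM@4 WB@5
I1 add r1 <- r5,r4: IF@2 ID@3 stall=0 (-) EX@4 MEM@5 WB@6
I2 ld r5 <- r3: IF@3 ID@4 stall=0 (-) EX@5 MEM@6 WB@7
I3 ld r4 <- r5: IF@4 ID@5 stall=2 (RAW on I2.r5 (WB@7)) EX@8 MEM@9 WB@10
I4 sub r1 <- r2,r1: IF@5 ID@8 stall=0 (-) EX@9 MEM@10 WB@11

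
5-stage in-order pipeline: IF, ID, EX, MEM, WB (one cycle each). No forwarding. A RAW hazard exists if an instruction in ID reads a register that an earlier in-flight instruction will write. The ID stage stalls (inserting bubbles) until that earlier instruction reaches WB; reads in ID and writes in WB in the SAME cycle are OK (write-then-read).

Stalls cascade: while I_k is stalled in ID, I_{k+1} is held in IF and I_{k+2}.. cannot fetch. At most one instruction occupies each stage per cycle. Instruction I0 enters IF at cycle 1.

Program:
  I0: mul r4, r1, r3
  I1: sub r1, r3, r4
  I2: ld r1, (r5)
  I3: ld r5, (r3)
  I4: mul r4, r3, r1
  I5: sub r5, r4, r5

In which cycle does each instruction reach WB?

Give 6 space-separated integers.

I0 mul r4 <- r1,r3: IF@1 ID@2 stall=0 (-) EX@3 MEM@4 WB@5
I1 sub r1 <- r3,r4: IF@2 ID@3 stall=2 (RAW on I0.r4 (WB@5)) EX@6 MEM@7 WB@8
I2 ld r1 <- r5: IF@3 ID@6 stall=0 (-) EX@7 MEM@8 WB@9
I3 ld r5 <- r3: IF@6 ID@7 stall=0 (-) EX@8 MEM@9 WB@10
I4 mul r4 <- r3,r1: IF@7 ID@8 stall=1 (RAW on I2.r1 (WB@9)) EX@10 MEM@11 WB@12
I5 sub r5 <- r4,r5: IF@8 ID@10 stall=2 (RAW on I4.r4 (WB@12)) EX@13 MEM@14 WB@15

Answer: 5 8 9 10 12 15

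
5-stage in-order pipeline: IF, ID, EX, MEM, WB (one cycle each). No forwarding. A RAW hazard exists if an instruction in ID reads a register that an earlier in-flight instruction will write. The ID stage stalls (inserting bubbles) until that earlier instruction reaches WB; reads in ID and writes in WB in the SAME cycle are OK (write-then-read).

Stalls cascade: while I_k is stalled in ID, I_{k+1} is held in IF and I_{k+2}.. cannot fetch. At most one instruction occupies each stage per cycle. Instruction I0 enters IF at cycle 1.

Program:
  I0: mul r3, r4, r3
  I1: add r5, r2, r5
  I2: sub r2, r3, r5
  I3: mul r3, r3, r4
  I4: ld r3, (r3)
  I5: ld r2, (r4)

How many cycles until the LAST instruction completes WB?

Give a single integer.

Answer: 14

Derivation:
I0 mul r3 <- r4,r3: IF@1 ID@2 stall=0 (-) EX@3 MEM@4 WB@5
I1 add r5 <- r2,r5: IF@2 ID@3 stall=0 (-) EX@4 MEM@5 WB@6
I2 sub r2 <- r3,r5: IF@3 ID@4 stall=2 (RAW on I1.r5 (WB@6)) EX@7 MEM@8 WB@9
I3 mul r3 <- r3,r4: IF@4 ID@7 stall=0 (-) EX@8 MEM@9 WB@10
I4 ld r3 <- r3: IF@7 ID@8 stall=2 (RAW on I3.r3 (WB@10)) EX@11 MEM@12 WB@13
I5 ld r2 <- r4: IF@8 ID@11 stall=0 (-) EX@12 MEM@13 WB@14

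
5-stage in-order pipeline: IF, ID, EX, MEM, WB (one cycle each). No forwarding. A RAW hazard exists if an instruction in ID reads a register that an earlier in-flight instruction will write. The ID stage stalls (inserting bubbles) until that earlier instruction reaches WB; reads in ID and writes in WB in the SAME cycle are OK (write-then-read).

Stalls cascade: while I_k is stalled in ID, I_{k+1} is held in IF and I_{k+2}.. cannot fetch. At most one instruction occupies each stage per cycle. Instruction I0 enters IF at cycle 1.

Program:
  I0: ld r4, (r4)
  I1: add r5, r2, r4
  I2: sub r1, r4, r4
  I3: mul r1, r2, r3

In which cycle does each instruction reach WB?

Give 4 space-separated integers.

I0 ld r4 <- r4: IF@1 ID@2 stall=0 (-) EX@3 MEM@4 WB@5
I1 add r5 <- r2,r4: IF@2 ID@3 stall=2 (RAW on I0.r4 (WB@5)) EX@6 MEM@7 WB@8
I2 sub r1 <- r4,r4: IF@3 ID@6 stall=0 (-) EX@7 MEM@8 WB@9
I3 mul r1 <- r2,r3: IF@6 ID@7 stall=0 (-) EX@8 MEM@9 WB@10

Answer: 5 8 9 10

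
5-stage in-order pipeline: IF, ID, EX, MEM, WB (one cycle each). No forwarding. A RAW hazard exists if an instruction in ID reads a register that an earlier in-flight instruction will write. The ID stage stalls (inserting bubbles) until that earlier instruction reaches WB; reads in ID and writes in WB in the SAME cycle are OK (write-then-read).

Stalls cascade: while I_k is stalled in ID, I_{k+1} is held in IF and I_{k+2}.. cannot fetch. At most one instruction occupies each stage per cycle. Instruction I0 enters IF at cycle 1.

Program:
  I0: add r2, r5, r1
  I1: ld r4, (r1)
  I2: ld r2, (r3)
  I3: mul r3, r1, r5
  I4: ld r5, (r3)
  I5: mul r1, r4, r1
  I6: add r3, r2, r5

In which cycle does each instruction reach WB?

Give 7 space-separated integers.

I0 add r2 <- r5,r1: IF@1 ID@2 stall=0 (-) EX@3 MEM@4 WB@5
I1 ld r4 <- r1: IF@2 ID@3 stall=0 (-) EX@4 MEM@5 WB@6
I2 ld r2 <- r3: IF@3 ID@4 stall=0 (-) EX@5 MEM@6 WB@7
I3 mul r3 <- r1,r5: IF@4 ID@5 stall=0 (-) EX@6 MEM@7 WB@8
I4 ld r5 <- r3: IF@5 ID@6 stall=2 (RAW on I3.r3 (WB@8)) EX@9 MEM@10 WB@11
I5 mul r1 <- r4,r1: IF@6 ID@9 stall=0 (-) EX@10 MEM@11 WB@12
I6 add r3 <- r2,r5: IF@9 ID@10 stall=1 (RAW on I4.r5 (WB@11)) EX@12 MEM@13 WB@14

Answer: 5 6 7 8 11 12 14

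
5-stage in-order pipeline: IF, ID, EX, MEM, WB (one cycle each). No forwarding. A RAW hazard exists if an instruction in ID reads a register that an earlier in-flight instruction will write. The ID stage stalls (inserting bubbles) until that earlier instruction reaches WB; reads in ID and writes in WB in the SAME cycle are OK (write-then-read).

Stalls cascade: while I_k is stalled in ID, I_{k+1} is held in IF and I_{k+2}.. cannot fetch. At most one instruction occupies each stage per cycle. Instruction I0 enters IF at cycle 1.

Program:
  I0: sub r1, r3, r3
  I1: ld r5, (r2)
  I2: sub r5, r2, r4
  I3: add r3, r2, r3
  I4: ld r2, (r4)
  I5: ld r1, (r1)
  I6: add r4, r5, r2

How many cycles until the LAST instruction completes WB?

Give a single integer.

I0 sub r1 <- r3,r3: IF@1 ID@2 stall=0 (-) EX@3 MEM@4 WB@5
I1 ld r5 <- r2: IF@2 ID@3 stall=0 (-) EX@4 MEM@5 WB@6
I2 sub r5 <- r2,r4: IF@3 ID@4 stall=0 (-) EX@5 MEM@6 WB@7
I3 add r3 <- r2,r3: IF@4 ID@5 stall=0 (-) EX@6 MEM@7 WB@8
I4 ld r2 <- r4: IF@5 ID@6 stall=0 (-) EX@7 MEM@8 WB@9
I5 ld r1 <- r1: IF@6 ID@7 stall=0 (-) EX@8 MEM@9 WB@10
I6 add r4 <- r5,r2: IF@7 ID@8 stall=1 (RAW on I4.r2 (WB@9)) EX@10 MEM@11 WB@12

Answer: 12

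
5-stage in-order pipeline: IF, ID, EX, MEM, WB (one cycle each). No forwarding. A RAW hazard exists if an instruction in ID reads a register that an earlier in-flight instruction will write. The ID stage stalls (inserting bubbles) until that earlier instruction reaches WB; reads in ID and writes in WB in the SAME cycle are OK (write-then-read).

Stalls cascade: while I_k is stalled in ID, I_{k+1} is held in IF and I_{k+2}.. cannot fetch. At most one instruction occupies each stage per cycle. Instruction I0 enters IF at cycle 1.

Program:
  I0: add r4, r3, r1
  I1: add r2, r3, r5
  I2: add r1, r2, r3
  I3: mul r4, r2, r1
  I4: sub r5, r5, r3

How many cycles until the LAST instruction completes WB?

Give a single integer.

I0 add r4 <- r3,r1: IF@1 ID@2 stall=0 (-) EX@3 MEM@4 WB@5
I1 add r2 <- r3,r5: IF@2 ID@3 stall=0 (-) EX@4 MEM@5 WB@6
I2 add r1 <- r2,r3: IF@3 ID@4 stall=2 (RAW on I1.r2 (WB@6)) EX@7 MEM@8 WB@9
I3 mul r4 <- r2,r1: IF@4 ID@7 stall=2 (RAW on I2.r1 (WB@9)) EX@10 MEM@11 WB@12
I4 sub r5 <- r5,r3: IF@7 ID@10 stall=0 (-) EX@11 MEM@12 WB@13

Answer: 13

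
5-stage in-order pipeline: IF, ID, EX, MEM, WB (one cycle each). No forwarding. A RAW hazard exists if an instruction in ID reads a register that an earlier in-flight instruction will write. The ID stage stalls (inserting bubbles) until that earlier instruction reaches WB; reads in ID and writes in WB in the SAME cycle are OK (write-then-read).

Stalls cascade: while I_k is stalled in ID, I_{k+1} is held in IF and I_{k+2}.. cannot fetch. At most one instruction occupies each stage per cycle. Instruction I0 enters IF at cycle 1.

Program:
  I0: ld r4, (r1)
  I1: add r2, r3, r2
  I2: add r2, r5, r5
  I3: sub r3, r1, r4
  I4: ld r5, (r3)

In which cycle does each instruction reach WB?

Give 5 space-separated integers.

Answer: 5 6 7 8 11

Derivation:
I0 ld r4 <- r1: IF@1 ID@2 stall=0 (-) EX@3 MEM@4 WB@5
I1 add r2 <- r3,r2: IF@2 ID@3 stall=0 (-) EX@4 MEM@5 WB@6
I2 add r2 <- r5,r5: IF@3 ID@4 stall=0 (-) EX@5 MEM@6 WB@7
I3 sub r3 <- r1,r4: IF@4 ID@5 stall=0 (-) EX@6 MEM@7 WB@8
I4 ld r5 <- r3: IF@5 ID@6 stall=2 (RAW on I3.r3 (WB@8)) EX@9 MEM@10 WB@11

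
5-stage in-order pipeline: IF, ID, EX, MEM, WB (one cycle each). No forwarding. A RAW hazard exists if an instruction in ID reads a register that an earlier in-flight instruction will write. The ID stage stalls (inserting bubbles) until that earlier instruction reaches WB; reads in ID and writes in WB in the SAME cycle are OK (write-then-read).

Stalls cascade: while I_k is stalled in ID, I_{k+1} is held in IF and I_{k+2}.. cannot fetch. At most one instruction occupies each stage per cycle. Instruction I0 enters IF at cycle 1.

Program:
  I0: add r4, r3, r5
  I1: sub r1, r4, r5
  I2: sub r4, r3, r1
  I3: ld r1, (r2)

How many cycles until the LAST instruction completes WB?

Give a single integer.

Answer: 12

Derivation:
I0 add r4 <- r3,r5: IF@1 ID@2 stall=0 (-) EX@3 MEM@4 WB@5
I1 sub r1 <- r4,r5: IF@2 ID@3 stall=2 (RAW on I0.r4 (WB@5)) EX@6 MEM@7 WB@8
I2 sub r4 <- r3,r1: IF@3 ID@6 stall=2 (RAW on I1.r1 (WB@8)) EX@9 MEM@10 WB@11
I3 ld r1 <- r2: IF@6 ID@9 stall=0 (-) EX@10 MEM@11 WB@12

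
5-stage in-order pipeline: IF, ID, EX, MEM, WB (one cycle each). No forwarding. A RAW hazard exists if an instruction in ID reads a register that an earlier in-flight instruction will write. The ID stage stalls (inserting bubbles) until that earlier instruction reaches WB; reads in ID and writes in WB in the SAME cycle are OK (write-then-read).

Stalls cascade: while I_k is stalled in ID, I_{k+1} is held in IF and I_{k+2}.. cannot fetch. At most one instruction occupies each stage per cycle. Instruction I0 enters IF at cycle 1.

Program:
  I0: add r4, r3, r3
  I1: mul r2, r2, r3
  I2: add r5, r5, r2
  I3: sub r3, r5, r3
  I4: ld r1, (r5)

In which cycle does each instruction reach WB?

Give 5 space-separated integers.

I0 add r4 <- r3,r3: IF@1 ID@2 stall=0 (-) EX@3 MEM@4 WB@5
I1 mul r2 <- r2,r3: IF@2 ID@3 stall=0 (-) EX@4 MEM@5 WB@6
I2 add r5 <- r5,r2: IF@3 ID@4 stall=2 (RAW on I1.r2 (WB@6)) EX@7 MEM@8 WB@9
I3 sub r3 <- r5,r3: IF@4 ID@7 stall=2 (RAW on I2.r5 (WB@9)) EX@10 MEM@11 WB@12
I4 ld r1 <- r5: IF@7 ID@10 stall=0 (-) EX@11 MEM@12 WB@13

Answer: 5 6 9 12 13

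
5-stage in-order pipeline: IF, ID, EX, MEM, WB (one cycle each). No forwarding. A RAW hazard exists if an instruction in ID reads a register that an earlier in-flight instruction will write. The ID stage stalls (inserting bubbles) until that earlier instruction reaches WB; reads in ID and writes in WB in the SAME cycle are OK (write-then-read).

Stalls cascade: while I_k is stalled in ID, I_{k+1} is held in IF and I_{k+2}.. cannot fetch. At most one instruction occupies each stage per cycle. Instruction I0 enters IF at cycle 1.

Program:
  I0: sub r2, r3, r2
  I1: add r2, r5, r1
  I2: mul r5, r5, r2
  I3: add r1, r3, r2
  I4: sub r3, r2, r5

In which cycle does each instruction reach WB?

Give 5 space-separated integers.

I0 sub r2 <- r3,r2: IF@1 ID@2 stall=0 (-) EX@3 MEM@4 WB@5
I1 add r2 <- r5,r1: IF@2 ID@3 stall=0 (-) EX@4 MEM@5 WB@6
I2 mul r5 <- r5,r2: IF@3 ID@4 stall=2 (RAW on I1.r2 (WB@6)) EX@7 MEM@8 WB@9
I3 add r1 <- r3,r2: IF@4 ID@7 stall=0 (-) EX@8 MEM@9 WB@10
I4 sub r3 <- r2,r5: IF@7 ID@8 stall=1 (RAW on I2.r5 (WB@9)) EX@10 MEM@11 WB@12

Answer: 5 6 9 10 12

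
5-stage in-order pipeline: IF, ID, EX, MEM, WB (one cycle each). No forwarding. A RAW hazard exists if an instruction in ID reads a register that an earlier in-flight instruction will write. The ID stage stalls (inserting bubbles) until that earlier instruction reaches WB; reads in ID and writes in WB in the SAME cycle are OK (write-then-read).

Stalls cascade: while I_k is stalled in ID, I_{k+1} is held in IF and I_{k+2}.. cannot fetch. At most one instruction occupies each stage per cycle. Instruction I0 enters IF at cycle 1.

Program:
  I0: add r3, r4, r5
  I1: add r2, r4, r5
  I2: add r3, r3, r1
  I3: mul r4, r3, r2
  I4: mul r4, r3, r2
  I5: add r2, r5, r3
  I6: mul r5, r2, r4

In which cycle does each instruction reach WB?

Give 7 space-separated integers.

I0 add r3 <- r4,r5: IF@1 ID@2 stall=0 (-) EX@3 MEM@4 WB@5
I1 add r2 <- r4,r5: IF@2 ID@3 stall=0 (-) EX@4 MEM@5 WB@6
I2 add r3 <- r3,r1: IF@3 ID@4 stall=1 (RAW on I0.r3 (WB@5)) EX@6 MEM@7 WB@8
I3 mul r4 <- r3,r2: IF@4 ID@6 stall=2 (RAW on I2.r3 (WB@8)) EX@9 MEM@10 WB@11
I4 mul r4 <- r3,r2: IF@6 ID@9 stall=0 (-) EX@10 MEM@11 WB@12
I5 add r2 <- r5,r3: IF@9 ID@10 stall=0 (-) EX@11 MEM@12 WB@13
I6 mul r5 <- r2,r4: IF@10 ID@11 stall=2 (RAW on I5.r2 (WB@13)) EX@14 MEM@15 WB@16

Answer: 5 6 8 11 12 13 16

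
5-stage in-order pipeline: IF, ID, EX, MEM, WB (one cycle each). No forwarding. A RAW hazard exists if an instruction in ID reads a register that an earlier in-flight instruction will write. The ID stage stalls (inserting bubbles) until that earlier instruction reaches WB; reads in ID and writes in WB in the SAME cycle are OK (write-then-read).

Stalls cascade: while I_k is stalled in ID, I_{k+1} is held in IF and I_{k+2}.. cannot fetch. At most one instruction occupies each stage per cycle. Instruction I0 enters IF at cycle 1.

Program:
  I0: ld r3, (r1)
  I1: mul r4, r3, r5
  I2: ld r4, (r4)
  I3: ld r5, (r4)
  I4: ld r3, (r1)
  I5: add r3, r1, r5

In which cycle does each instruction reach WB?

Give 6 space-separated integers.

Answer: 5 8 11 14 15 17

Derivation:
I0 ld r3 <- r1: IF@1 ID@2 stall=0 (-) EX@3 MEM@4 WB@5
I1 mul r4 <- r3,r5: IF@2 ID@3 stall=2 (RAW on I0.r3 (WB@5)) EX@6 MEM@7 WB@8
I2 ld r4 <- r4: IF@3 ID@6 stall=2 (RAW on I1.r4 (WB@8)) EX@9 MEM@10 WB@11
I3 ld r5 <- r4: IF@6 ID@9 stall=2 (RAW on I2.r4 (WB@11)) EX@12 MEM@13 WB@14
I4 ld r3 <- r1: IF@9 ID@12 stall=0 (-) EX@13 MEM@14 WB@15
I5 add r3 <- r1,r5: IF@12 ID@13 stall=1 (RAW on I3.r5 (WB@14)) EX@15 MEM@16 WB@17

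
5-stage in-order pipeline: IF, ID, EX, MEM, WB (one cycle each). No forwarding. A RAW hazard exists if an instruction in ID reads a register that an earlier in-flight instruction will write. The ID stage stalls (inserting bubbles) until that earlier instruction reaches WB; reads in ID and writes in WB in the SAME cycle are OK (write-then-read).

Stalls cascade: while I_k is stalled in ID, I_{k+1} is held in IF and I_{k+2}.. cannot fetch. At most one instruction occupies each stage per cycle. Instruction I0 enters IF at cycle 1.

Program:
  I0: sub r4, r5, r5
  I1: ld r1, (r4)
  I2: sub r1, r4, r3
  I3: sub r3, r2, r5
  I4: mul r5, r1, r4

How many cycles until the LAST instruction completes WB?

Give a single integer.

Answer: 12

Derivation:
I0 sub r4 <- r5,r5: IF@1 ID@2 stall=0 (-) EX@3 MEM@4 WB@5
I1 ld r1 <- r4: IF@2 ID@3 stall=2 (RAW on I0.r4 (WB@5)) EX@6 MEM@7 WB@8
I2 sub r1 <- r4,r3: IF@3 ID@6 stall=0 (-) EX@7 MEM@8 WB@9
I3 sub r3 <- r2,r5: IF@6 ID@7 stall=0 (-) EX@8 MEM@9 WB@10
I4 mul r5 <- r1,r4: IF@7 ID@8 stall=1 (RAW on I2.r1 (WB@9)) EX@10 MEM@11 WB@12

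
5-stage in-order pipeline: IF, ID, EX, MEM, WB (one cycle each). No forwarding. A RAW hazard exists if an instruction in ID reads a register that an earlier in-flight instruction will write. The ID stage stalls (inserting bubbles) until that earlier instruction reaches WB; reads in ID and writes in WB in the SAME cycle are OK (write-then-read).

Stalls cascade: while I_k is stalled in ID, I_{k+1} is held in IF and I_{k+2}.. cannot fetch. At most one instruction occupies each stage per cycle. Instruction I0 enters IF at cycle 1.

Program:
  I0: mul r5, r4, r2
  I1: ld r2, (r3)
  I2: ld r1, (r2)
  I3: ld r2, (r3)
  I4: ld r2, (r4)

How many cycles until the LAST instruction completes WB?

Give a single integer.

I0 mul r5 <- r4,r2: IF@1 ID@2 stall=0 (-) EX@3 MEM@4 WB@5
I1 ld r2 <- r3: IF@2 ID@3 stall=0 (-) EX@4 MEM@5 WB@6
I2 ld r1 <- r2: IF@3 ID@4 stall=2 (RAW on I1.r2 (WB@6)) EX@7 MEM@8 WB@9
I3 ld r2 <- r3: IF@4 ID@7 stall=0 (-) EX@8 MEM@9 WB@10
I4 ld r2 <- r4: IF@7 ID@8 stall=0 (-) EX@9 MEM@10 WB@11

Answer: 11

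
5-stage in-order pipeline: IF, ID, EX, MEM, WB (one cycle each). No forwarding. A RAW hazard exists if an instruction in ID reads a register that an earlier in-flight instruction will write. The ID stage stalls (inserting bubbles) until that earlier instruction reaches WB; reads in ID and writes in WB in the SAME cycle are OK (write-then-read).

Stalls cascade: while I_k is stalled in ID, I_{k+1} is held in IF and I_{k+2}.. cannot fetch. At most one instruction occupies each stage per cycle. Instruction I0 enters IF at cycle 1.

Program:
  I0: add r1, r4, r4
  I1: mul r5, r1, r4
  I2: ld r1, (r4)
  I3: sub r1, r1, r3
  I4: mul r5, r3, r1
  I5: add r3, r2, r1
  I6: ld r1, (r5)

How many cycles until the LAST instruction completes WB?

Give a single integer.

I0 add r1 <- r4,r4: IF@1 ID@2 stall=0 (-) EX@3 MEM@4 WB@5
I1 mul r5 <- r1,r4: IF@2 ID@3 stall=2 (RAW on I0.r1 (WB@5)) EX@6 MEM@7 WB@8
I2 ld r1 <- r4: IF@3 ID@6 stall=0 (-) EX@7 MEM@8 WB@9
I3 sub r1 <- r1,r3: IF@6 ID@7 stall=2 (RAW on I2.r1 (WB@9)) EX@10 MEM@11 WB@12
I4 mul r5 <- r3,r1: IF@7 ID@10 stall=2 (RAW on I3.r1 (WB@12)) EX@13 MEM@14 WB@15
I5 add r3 <- r2,r1: IF@10 ID@13 stall=0 (-) EX@14 MEM@15 WB@16
I6 ld r1 <- r5: IF@13 ID@14 stall=1 (RAW on I4.r5 (WB@15)) EX@16 MEM@17 WB@18

Answer: 18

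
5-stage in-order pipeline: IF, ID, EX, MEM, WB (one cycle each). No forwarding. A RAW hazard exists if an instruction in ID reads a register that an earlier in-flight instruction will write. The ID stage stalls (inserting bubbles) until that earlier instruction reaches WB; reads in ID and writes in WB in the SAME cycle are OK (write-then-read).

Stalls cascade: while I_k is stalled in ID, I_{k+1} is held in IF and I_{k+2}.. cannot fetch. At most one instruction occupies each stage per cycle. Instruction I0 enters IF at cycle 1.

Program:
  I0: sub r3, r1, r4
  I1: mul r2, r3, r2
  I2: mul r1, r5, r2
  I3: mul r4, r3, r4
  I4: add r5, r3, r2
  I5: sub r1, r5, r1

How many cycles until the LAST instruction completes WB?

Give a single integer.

I0 sub r3 <- r1,r4: IF@1 ID@2 stall=0 (-) EX@3 MEM@4 WB@5
I1 mul r2 <- r3,r2: IF@2 ID@3 stall=2 (RAW on I0.r3 (WB@5)) EX@6 MEM@7 WB@8
I2 mul r1 <- r5,r2: IF@3 ID@6 stall=2 (RAW on I1.r2 (WB@8)) EX@9 MEM@10 WB@11
I3 mul r4 <- r3,r4: IF@6 ID@9 stall=0 (-) EX@10 MEM@11 WB@12
I4 add r5 <- r3,r2: IF@9 ID@10 stall=0 (-) EX@11 MEM@12 WB@13
I5 sub r1 <- r5,r1: IF@10 ID@11 stall=2 (RAW on I4.r5 (WB@13)) EX@14 MEM@15 WB@16

Answer: 16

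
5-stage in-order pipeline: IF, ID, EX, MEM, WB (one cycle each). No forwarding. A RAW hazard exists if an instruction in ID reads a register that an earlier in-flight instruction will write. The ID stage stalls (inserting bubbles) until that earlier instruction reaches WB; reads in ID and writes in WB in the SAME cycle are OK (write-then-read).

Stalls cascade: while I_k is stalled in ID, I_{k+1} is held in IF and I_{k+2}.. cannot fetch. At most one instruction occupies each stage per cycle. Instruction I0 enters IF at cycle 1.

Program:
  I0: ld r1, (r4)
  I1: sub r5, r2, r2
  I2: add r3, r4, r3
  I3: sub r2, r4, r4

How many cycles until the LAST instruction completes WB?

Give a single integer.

Answer: 8

Derivation:
I0 ld r1 <- r4: IF@1 ID@2 stall=0 (-) EX@3 MEM@4 WB@5
I1 sub r5 <- r2,r2: IF@2 ID@3 stall=0 (-) EX@4 MEM@5 WB@6
I2 add r3 <- r4,r3: IF@3 ID@4 stall=0 (-) EX@5 MEM@6 WB@7
I3 sub r2 <- r4,r4: IF@4 ID@5 stall=0 (-) EX@6 MEM@7 WB@8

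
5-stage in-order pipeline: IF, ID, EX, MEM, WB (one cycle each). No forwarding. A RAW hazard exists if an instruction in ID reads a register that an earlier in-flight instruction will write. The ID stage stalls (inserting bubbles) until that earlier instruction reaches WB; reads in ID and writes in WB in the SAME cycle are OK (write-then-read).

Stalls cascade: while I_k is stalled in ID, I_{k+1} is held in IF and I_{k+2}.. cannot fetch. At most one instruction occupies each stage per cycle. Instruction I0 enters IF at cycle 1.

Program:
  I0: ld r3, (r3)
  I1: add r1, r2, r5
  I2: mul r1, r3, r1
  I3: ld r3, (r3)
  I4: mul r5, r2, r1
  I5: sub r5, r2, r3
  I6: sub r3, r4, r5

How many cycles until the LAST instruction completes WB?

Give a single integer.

I0 ld r3 <- r3: IF@1 ID@2 stall=0 (-) EX@3 MEM@4 WB@5
I1 add r1 <- r2,r5: IF@2 ID@3 stall=0 (-) EX@4 MEM@5 WB@6
I2 mul r1 <- r3,r1: IF@3 ID@4 stall=2 (RAW on I1.r1 (WB@6)) EX@7 MEM@8 WB@9
I3 ld r3 <- r3: IF@4 ID@7 stall=0 (-) EX@8 MEM@9 WB@10
I4 mul r5 <- r2,r1: IF@7 ID@8 stall=1 (RAW on I2.r1 (WB@9)) EX@10 MEM@11 WB@12
I5 sub r5 <- r2,r3: IF@8 ID@10 stall=0 (-) EX@11 MEM@12 WB@13
I6 sub r3 <- r4,r5: IF@10 ID@11 stall=2 (RAW on I5.r5 (WB@13)) EX@14 MEM@15 WB@16

Answer: 16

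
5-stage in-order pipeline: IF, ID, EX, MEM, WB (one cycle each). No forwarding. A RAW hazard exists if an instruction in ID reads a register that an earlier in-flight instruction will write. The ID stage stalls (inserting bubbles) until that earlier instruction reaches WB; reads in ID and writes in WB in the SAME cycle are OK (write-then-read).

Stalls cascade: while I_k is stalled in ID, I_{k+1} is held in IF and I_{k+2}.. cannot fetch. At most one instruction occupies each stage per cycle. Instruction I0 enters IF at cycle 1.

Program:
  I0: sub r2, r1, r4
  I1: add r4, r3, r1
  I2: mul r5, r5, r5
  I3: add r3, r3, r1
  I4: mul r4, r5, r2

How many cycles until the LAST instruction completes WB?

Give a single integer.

Answer: 10

Derivation:
I0 sub r2 <- r1,r4: IF@1 ID@2 stall=0 (-) EX@3 MEM@4 WB@5
I1 add r4 <- r3,r1: IF@2 ID@3 stall=0 (-) EX@4 MEM@5 WB@6
I2 mul r5 <- r5,r5: IF@3 ID@4 stall=0 (-) EX@5 MEM@6 WB@7
I3 add r3 <- r3,r1: IF@4 ID@5 stall=0 (-) EX@6 MEM@7 WB@8
I4 mul r4 <- r5,r2: IF@5 ID@6 stall=1 (RAW on I2.r5 (WB@7)) EX@8 MEM@9 WB@10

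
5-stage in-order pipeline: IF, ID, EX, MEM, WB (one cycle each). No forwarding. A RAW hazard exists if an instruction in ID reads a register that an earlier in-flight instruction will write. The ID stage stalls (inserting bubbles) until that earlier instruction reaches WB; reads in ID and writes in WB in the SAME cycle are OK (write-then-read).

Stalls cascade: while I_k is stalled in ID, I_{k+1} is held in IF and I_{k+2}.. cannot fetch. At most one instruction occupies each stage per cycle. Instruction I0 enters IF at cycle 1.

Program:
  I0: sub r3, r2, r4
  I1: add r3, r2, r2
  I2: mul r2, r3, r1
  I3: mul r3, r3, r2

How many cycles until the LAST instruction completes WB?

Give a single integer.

I0 sub r3 <- r2,r4: IF@1 ID@2 stall=0 (-) EX@3 MEM@4 WB@5
I1 add r3 <- r2,r2: IF@2 ID@3 stall=0 (-) EX@4 MEM@5 WB@6
I2 mul r2 <- r3,r1: IF@3 ID@4 stall=2 (RAW on I1.r3 (WB@6)) EX@7 MEM@8 WB@9
I3 mul r3 <- r3,r2: IF@4 ID@7 stall=2 (RAW on I2.r2 (WB@9)) EX@10 MEM@11 WB@12

Answer: 12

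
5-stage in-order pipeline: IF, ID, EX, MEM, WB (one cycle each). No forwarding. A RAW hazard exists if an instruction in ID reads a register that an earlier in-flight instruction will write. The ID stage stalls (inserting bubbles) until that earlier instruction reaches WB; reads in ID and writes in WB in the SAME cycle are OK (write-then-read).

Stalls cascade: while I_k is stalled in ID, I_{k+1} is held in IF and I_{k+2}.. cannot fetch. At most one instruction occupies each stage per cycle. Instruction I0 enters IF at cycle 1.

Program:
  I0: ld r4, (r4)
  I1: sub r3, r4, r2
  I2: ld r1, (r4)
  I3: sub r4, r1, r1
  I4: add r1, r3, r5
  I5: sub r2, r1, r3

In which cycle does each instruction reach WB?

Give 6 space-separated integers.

I0 ld r4 <- r4: IF@1 ID@2 stall=0 (-) EX@3 MEM@4 WB@5
I1 sub r3 <- r4,r2: IF@2 ID@3 stall=2 (RAW on I0.r4 (WB@5)) EX@6 MEM@7 WB@8
I2 ld r1 <- r4: IF@3 ID@6 stall=0 (-) EX@7 MEM@8 WB@9
I3 sub r4 <- r1,r1: IF@6 ID@7 stall=2 (RAW on I2.r1 (WB@9)) EX@10 MEM@11 WB@12
I4 add r1 <- r3,r5: IF@7 ID@10 stall=0 (-) EX@11 MEM@12 WB@13
I5 sub r2 <- r1,r3: IF@10 ID@11 stall=2 (RAW on I4.r1 (WB@13)) EX@14 MEM@15 WB@16

Answer: 5 8 9 12 13 16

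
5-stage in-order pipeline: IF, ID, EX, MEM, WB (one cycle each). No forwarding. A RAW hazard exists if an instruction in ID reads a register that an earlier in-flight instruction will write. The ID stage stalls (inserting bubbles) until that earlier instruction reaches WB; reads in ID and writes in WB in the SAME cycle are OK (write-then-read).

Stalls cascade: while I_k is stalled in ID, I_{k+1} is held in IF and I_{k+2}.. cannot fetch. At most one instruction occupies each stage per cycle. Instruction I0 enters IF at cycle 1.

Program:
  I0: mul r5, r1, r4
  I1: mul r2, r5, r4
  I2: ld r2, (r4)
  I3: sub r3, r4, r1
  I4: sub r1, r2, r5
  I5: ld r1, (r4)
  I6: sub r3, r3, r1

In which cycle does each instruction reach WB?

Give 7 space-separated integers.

Answer: 5 8 9 10 12 13 16

Derivation:
I0 mul r5 <- r1,r4: IF@1 ID@2 stall=0 (-) EX@3 MEM@4 WB@5
I1 mul r2 <- r5,r4: IF@2 ID@3 stall=2 (RAW on I0.r5 (WB@5)) EX@6 MEM@7 WB@8
I2 ld r2 <- r4: IF@3 ID@6 stall=0 (-) EX@7 MEM@8 WB@9
I3 sub r3 <- r4,r1: IF@6 ID@7 stall=0 (-) EX@8 MEM@9 WB@10
I4 sub r1 <- r2,r5: IF@7 ID@8 stall=1 (RAW on I2.r2 (WB@9)) EX@10 MEM@11 WB@12
I5 ld r1 <- r4: IF@8 ID@10 stall=0 (-) EX@11 MEM@12 WB@13
I6 sub r3 <- r3,r1: IF@10 ID@11 stall=2 (RAW on I5.r1 (WB@13)) EX@14 MEM@15 WB@16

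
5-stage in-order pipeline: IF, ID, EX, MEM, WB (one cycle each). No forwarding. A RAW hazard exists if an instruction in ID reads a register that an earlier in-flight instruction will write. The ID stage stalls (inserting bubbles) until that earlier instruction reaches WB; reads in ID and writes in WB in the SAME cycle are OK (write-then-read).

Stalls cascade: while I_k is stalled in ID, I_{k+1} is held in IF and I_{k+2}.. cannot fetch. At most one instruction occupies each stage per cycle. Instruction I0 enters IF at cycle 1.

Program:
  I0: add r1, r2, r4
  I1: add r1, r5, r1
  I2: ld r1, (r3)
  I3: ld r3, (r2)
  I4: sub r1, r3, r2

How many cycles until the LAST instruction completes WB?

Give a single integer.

I0 add r1 <- r2,r4: IF@1 ID@2 stall=0 (-) EX@3 MEM@4 WB@5
I1 add r1 <- r5,r1: IF@2 ID@3 stall=2 (RAW on I0.r1 (WB@5)) EX@6 MEM@7 WB@8
I2 ld r1 <- r3: IF@3 ID@6 stall=0 (-) EX@7 MEM@8 WB@9
I3 ld r3 <- r2: IF@6 ID@7 stall=0 (-) EX@8 MEM@9 WB@10
I4 sub r1 <- r3,r2: IF@7 ID@8 stall=2 (RAW on I3.r3 (WB@10)) EX@11 MEM@12 WB@13

Answer: 13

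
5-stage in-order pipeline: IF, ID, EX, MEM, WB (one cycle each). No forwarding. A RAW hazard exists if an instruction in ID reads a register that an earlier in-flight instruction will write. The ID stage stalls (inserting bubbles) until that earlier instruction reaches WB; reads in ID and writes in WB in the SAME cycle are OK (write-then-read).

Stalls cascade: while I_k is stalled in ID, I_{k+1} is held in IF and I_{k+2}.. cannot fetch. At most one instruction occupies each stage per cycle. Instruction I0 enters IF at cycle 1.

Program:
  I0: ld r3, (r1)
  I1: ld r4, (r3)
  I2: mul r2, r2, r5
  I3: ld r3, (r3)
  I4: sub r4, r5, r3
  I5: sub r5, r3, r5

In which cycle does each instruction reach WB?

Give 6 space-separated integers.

I0 ld r3 <- r1: IF@1 ID@2 stall=0 (-) EX@3 MEM@4 WB@5
I1 ld r4 <- r3: IF@2 ID@3 stall=2 (RAW on I0.r3 (WB@5)) EX@6 MEM@7 WB@8
I2 mul r2 <- r2,r5: IF@3 ID@6 stall=0 (-) EX@7 MEM@8 WB@9
I3 ld r3 <- r3: IF@6 ID@7 stall=0 (-) EX@8 MEM@9 WB@10
I4 sub r4 <- r5,r3: IF@7 ID@8 stall=2 (RAW on I3.r3 (WB@10)) EX@11 MEM@12 WB@13
I5 sub r5 <- r3,r5: IF@8 ID@11 stall=0 (-) EX@12 MEM@13 WB@14

Answer: 5 8 9 10 13 14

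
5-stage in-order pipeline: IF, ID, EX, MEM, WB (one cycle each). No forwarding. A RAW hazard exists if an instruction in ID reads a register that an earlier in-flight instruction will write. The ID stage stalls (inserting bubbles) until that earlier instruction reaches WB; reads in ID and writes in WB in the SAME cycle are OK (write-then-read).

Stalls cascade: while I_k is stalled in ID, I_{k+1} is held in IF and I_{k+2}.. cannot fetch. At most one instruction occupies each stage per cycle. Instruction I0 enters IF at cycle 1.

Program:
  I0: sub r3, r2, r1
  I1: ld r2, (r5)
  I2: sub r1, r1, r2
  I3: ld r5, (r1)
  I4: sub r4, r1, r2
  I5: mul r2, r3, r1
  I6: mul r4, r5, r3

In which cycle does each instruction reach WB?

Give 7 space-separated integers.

Answer: 5 6 9 12 13 14 15

Derivation:
I0 sub r3 <- r2,r1: IF@1 ID@2 stall=0 (-) EX@3 MEM@4 WB@5
I1 ld r2 <- r5: IF@2 ID@3 stall=0 (-) EX@4 MEM@5 WB@6
I2 sub r1 <- r1,r2: IF@3 ID@4 stall=2 (RAW on I1.r2 (WB@6)) EX@7 MEM@8 WB@9
I3 ld r5 <- r1: IF@4 ID@7 stall=2 (RAW on I2.r1 (WB@9)) EX@10 MEM@11 WB@12
I4 sub r4 <- r1,r2: IF@7 ID@10 stall=0 (-) EX@11 MEM@12 WB@13
I5 mul r2 <- r3,r1: IF@10 ID@11 stall=0 (-) EX@12 MEM@13 WB@14
I6 mul r4 <- r5,r3: IF@11 ID@12 stall=0 (-) EX@13 MEM@14 WB@15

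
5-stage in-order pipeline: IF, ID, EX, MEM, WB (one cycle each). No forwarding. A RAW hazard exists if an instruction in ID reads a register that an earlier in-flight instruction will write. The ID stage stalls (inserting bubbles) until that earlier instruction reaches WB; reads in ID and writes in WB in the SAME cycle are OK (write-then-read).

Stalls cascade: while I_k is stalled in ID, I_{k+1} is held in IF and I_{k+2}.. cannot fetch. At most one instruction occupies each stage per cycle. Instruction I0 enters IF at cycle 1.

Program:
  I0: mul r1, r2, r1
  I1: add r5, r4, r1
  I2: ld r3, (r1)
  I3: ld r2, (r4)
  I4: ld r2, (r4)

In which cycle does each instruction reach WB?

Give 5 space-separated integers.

I0 mul r1 <- r2,r1: IF@1 ID@2 stall=0 (-) EX@3 MEM@4 WB@5
I1 add r5 <- r4,r1: IF@2 ID@3 stall=2 (RAW on I0.r1 (WB@5)) EX@6 MEM@7 WB@8
I2 ld r3 <- r1: IF@3 ID@6 stall=0 (-) EX@7 MEM@8 WB@9
I3 ld r2 <- r4: IF@6 ID@7 stall=0 (-) EX@8 MEM@9 WB@10
I4 ld r2 <- r4: IF@7 ID@8 stall=0 (-) EX@9 MEM@10 WB@11

Answer: 5 8 9 10 11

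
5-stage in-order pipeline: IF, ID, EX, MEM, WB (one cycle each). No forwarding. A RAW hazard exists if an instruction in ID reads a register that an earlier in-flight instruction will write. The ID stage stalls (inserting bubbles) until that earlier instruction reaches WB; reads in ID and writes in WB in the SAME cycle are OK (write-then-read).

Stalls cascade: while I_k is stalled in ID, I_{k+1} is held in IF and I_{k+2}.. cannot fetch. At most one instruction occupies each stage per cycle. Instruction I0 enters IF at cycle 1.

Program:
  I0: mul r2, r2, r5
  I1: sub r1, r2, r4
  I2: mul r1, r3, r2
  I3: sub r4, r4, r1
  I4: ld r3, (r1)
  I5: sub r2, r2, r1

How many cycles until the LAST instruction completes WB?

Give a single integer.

Answer: 14

Derivation:
I0 mul r2 <- r2,r5: IF@1 ID@2 stall=0 (-) EX@3 MEM@4 WB@5
I1 sub r1 <- r2,r4: IF@2 ID@3 stall=2 (RAW on I0.r2 (WB@5)) EX@6 MEM@7 WB@8
I2 mul r1 <- r3,r2: IF@3 ID@6 stall=0 (-) EX@7 MEM@8 WB@9
I3 sub r4 <- r4,r1: IF@6 ID@7 stall=2 (RAW on I2.r1 (WB@9)) EX@10 MEM@11 WB@12
I4 ld r3 <- r1: IF@7 ID@10 stall=0 (-) EX@11 MEM@12 WB@13
I5 sub r2 <- r2,r1: IF@10 ID@11 stall=0 (-) EX@12 MEM@13 WB@14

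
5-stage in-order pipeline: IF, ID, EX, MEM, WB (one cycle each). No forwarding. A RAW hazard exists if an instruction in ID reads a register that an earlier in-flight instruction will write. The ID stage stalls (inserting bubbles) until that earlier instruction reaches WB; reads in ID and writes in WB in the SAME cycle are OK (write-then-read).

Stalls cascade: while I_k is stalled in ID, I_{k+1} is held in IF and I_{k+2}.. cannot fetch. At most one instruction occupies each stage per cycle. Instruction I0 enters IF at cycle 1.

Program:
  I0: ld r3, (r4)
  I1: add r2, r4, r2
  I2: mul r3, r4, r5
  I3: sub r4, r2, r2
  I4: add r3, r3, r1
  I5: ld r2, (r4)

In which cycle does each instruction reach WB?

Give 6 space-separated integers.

I0 ld r3 <- r4: IF@1 ID@2 stall=0 (-) EX@3 MEM@4 WB@5
I1 add r2 <- r4,r2: IF@2 ID@3 stall=0 (-) EX@4 MEM@5 WB@6
I2 mul r3 <- r4,r5: IF@3 ID@4 stall=0 (-) EX@5 MEM@6 WB@7
I3 sub r4 <- r2,r2: IF@4 ID@5 stall=1 (RAW on I1.r2 (WB@6)) EX@7 MEM@8 WB@9
I4 add r3 <- r3,r1: IF@5 ID@7 stall=0 (-) EX@8 MEM@9 WB@10
I5 ld r2 <- r4: IF@7 ID@8 stall=1 (RAW on I3.r4 (WB@9)) EX@10 MEM@11 WB@12

Answer: 5 6 7 9 10 12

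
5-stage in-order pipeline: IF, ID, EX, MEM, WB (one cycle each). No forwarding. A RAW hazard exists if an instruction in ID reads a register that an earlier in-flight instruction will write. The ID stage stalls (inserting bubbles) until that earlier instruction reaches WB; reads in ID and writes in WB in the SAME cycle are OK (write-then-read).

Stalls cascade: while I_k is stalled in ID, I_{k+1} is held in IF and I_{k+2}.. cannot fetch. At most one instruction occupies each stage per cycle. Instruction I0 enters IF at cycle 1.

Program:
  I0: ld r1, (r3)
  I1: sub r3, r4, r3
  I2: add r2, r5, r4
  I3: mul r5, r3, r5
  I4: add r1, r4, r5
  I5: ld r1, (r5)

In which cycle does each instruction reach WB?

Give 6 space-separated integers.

I0 ld r1 <- r3: IF@1 ID@2 stall=0 (-) EX@3 MEM@4 WB@5
I1 sub r3 <- r4,r3: IF@2 ID@3 stall=0 (-) EX@4 MEM@5 WB@6
I2 add r2 <- r5,r4: IF@3 ID@4 stall=0 (-) EX@5 MEM@6 WB@7
I3 mul r5 <- r3,r5: IF@4 ID@5 stall=1 (RAW on I1.r3 (WB@6)) EX@7 MEM@8 WB@9
I4 add r1 <- r4,r5: IF@5 ID@7 stall=2 (RAW on I3.r5 (WB@9)) EX@10 MEM@11 WB@12
I5 ld r1 <- r5: IF@7 ID@10 stall=0 (-) EX@11 MEM@12 WB@13

Answer: 5 6 7 9 12 13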